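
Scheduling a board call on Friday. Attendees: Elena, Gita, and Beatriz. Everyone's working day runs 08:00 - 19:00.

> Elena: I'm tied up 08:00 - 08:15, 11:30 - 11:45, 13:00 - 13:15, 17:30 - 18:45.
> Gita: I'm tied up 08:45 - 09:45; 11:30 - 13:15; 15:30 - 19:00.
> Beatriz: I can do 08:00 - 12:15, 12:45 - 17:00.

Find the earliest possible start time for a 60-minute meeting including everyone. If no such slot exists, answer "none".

09:45

Elena free: 08:15-11:30, 11:45-13:00, 13:15-17:30, 18:45-19:00 (invert busy blocks within the working day).
Gita free: 08:00-08:45, 09:45-11:30, 13:15-15:30 (invert busy blocks within the working day).
Beatriz free: 08:00-12:15, 12:45-17:00.
Elena ∩ Gita: 08:15-08:45, 09:45-11:30, 13:15-15:30.
Elena ∩ Gita ∩ Beatriz: 08:15-08:45, 09:45-11:30, 13:15-15:30.
So the common availability across everyone is 08:15-08:45, 09:45-11:30, 13:15-15:30.
The first common window of at least 60 minutes is 09:45-11:30, so the earliest start is 09:45.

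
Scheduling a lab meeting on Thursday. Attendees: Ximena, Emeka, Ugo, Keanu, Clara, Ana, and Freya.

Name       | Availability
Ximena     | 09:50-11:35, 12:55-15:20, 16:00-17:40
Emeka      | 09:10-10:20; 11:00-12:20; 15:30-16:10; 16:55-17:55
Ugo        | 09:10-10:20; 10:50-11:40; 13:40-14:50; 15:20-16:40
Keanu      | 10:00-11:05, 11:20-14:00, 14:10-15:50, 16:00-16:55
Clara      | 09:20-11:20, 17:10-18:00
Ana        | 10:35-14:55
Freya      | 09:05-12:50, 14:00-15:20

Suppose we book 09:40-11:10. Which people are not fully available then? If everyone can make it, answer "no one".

Ana, Emeka, Keanu, Ugo, Ximena

Ximena: not fully free for 09:40-11:10. Emeka: not fully free for 09:40-11:10. Ugo: not fully free for 09:40-11:10. Keanu: not fully free for 09:40-11:10. Clara: free for 09:40-11:10. Ana: not fully free for 09:40-11:10. Freya: free for 09:40-11:10.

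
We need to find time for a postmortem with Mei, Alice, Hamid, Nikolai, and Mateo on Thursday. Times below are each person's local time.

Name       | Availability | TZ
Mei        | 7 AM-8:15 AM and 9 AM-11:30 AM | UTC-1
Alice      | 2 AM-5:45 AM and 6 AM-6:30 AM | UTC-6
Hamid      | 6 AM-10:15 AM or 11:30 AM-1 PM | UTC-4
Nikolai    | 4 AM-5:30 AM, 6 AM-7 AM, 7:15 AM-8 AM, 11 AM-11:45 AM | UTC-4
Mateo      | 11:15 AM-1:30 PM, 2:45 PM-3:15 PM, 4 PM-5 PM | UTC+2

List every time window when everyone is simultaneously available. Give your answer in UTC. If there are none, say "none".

10:00-11:00, 11:15-11:30

Mei in UTC: 08:00-09:15, 10:00-12:30 (add 1h to convert from UTC-1).
Alice in UTC: 08:00-11:45, 12:00-12:30 (add 6h to convert from UTC-6).
Hamid in UTC: 10:00-14:15, 15:30-17:00 (add 4h to convert from UTC-4).
Nikolai in UTC: 08:00-09:30, 10:00-11:00, 11:15-12:00, 15:00-15:45 (add 4h to convert from UTC-4).
Mateo in UTC: 09:15-11:30, 12:45-13:15, 14:00-15:00 (subtract 2h to convert from UTC+2).
Mei ∩ Alice: 08:00-09:15, 10:00-11:45, 12:00-12:30.
Mei ∩ Alice ∩ Hamid: 10:00-11:45, 12:00-12:30.
Mei ∩ Alice ∩ Hamid ∩ Nikolai: 10:00-11:00, 11:15-11:45.
Mei ∩ Alice ∩ Hamid ∩ Nikolai ∩ Mateo: 10:00-11:00, 11:15-11:30.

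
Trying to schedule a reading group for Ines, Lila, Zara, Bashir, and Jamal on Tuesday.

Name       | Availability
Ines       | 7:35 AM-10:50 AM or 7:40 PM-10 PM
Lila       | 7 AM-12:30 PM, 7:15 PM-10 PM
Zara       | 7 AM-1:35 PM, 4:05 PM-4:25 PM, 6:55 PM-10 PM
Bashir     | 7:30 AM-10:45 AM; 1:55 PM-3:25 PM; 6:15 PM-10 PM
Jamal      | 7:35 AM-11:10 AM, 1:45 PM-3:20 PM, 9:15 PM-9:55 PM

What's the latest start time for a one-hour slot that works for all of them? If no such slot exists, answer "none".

09:45

Ines ∩ Lila: 07:35-10:50, 19:40-22:00.
Ines ∩ Lila ∩ Zara: 07:35-10:50, 19:40-22:00.
Ines ∩ Lila ∩ Zara ∩ Bashir: 07:35-10:45, 19:40-22:00.
Ines ∩ Lila ∩ Zara ∩ Bashir ∩ Jamal: 07:35-10:45, 21:15-21:55.
So the common availability across everyone is 07:35-10:45, 21:15-21:55.
The last common window of at least 60 minutes is 07:35-10:45; a 60-minute meeting can start as late as 09:45 and still end by 10:45.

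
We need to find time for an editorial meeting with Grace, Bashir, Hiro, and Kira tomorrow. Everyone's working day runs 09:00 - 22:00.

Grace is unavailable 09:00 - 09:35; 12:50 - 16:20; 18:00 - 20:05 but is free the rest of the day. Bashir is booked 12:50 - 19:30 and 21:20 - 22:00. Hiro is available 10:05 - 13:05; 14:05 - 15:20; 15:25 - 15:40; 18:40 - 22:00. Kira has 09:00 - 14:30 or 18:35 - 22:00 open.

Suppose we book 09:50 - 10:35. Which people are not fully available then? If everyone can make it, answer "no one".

Hiro

Grace free: 09:35-12:50, 16:20-18:00, 20:05-22:00 (invert busy blocks within the working day).
Bashir free: 09:00-12:50, 19:30-21:20 (invert busy blocks within the working day).
Hiro free: 10:05-13:05, 14:05-15:20, 15:25-15:40, 18:40-22:00.
Kira free: 09:00-14:30, 18:35-22:00.
Grace: free for 09:50-10:35. Bashir: free for 09:50-10:35. Hiro: not fully free for 09:50-10:35. Kira: free for 09:50-10:35.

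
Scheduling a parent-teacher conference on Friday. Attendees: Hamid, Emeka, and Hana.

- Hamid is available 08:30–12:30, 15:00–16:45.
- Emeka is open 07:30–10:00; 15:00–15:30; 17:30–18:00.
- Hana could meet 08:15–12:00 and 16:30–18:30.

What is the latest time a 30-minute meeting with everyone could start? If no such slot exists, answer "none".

Hamid ∩ Emeka: 08:30-10:00, 15:00-15:30.
Hamid ∩ Emeka ∩ Hana: 08:30-10:00.
The last common window of at least 30 minutes is 08:30-10:00; a 30-minute meeting can start as late as 09:30 and still end by 10:00.

09:30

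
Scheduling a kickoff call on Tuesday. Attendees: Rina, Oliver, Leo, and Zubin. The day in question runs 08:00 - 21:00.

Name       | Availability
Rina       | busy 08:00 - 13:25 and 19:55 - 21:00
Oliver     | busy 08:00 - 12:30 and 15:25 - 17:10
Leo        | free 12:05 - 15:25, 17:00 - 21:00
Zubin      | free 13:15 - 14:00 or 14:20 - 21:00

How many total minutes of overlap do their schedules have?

265

Rina free: 13:25-19:55 (invert busy blocks within the working day).
Oliver free: 12:30-15:25, 17:10-21:00 (invert busy blocks within the working day).
Leo free: 12:05-15:25, 17:00-21:00.
Zubin free: 13:15-14:00, 14:20-21:00.
Rina ∩ Oliver: 13:25-15:25, 17:10-19:55.
Rina ∩ Oliver ∩ Leo: 13:25-15:25, 17:10-19:55.
Rina ∩ Oliver ∩ Leo ∩ Zubin: 13:25-14:00, 14:20-15:25, 17:10-19:55.
Summing the common windows: 35 + 65 + 165 = 265 minutes.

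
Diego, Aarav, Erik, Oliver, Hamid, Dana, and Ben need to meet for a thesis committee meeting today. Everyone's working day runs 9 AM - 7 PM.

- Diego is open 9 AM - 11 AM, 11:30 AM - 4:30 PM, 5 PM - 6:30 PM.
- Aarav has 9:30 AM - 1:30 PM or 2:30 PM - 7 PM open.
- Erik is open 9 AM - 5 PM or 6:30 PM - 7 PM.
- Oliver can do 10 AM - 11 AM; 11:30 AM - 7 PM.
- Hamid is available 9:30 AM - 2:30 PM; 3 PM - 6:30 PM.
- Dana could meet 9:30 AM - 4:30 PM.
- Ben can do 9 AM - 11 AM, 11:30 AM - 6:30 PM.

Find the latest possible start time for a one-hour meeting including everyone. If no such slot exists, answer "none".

15:30

Diego ∩ Aarav: 09:30-11:00, 11:30-13:30, 14:30-16:30, 17:00-18:30.
Diego ∩ Aarav ∩ Erik: 09:30-11:00, 11:30-13:30, 14:30-16:30.
Diego ∩ Aarav ∩ Erik ∩ Oliver: 10:00-11:00, 11:30-13:30, 14:30-16:30.
Diego ∩ Aarav ∩ Erik ∩ Oliver ∩ Hamid: 10:00-11:00, 11:30-13:30, 15:00-16:30.
Diego ∩ Aarav ∩ Erik ∩ Oliver ∩ Hamid ∩ Dana: 10:00-11:00, 11:30-13:30, 15:00-16:30.
Diego ∩ Aarav ∩ Erik ∩ Oliver ∩ Hamid ∩ Dana ∩ Ben: 10:00-11:00, 11:30-13:30, 15:00-16:30.
The last common window of at least 60 minutes is 15:00-16:30; a 60-minute meeting can start as late as 15:30 and still end by 16:30.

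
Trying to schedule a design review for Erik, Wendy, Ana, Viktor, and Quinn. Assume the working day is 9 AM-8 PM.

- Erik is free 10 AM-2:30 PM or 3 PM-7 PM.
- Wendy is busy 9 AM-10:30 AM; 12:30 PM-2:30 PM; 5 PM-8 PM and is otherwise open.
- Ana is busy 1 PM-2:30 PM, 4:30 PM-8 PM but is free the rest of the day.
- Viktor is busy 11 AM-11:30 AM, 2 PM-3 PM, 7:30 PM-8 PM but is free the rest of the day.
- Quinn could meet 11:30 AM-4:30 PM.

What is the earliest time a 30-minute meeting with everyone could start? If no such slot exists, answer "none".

Erik free: 10:00-14:30, 15:00-19:00.
Wendy free: 10:30-12:30, 14:30-17:00 (invert busy blocks within the working day).
Ana free: 09:00-13:00, 14:30-16:30 (invert busy blocks within the working day).
Viktor free: 09:00-11:00, 11:30-14:00, 15:00-19:30 (invert busy blocks within the working day).
Quinn free: 11:30-16:30.
Erik ∩ Wendy: 10:30-12:30, 15:00-17:00.
Erik ∩ Wendy ∩ Ana: 10:30-12:30, 15:00-16:30.
Erik ∩ Wendy ∩ Ana ∩ Viktor: 10:30-11:00, 11:30-12:30, 15:00-16:30.
Erik ∩ Wendy ∩ Ana ∩ Viktor ∩ Quinn: 11:30-12:30, 15:00-16:30.
The first common window of at least 30 minutes is 11:30-12:30, so the earliest start is 11:30.

11:30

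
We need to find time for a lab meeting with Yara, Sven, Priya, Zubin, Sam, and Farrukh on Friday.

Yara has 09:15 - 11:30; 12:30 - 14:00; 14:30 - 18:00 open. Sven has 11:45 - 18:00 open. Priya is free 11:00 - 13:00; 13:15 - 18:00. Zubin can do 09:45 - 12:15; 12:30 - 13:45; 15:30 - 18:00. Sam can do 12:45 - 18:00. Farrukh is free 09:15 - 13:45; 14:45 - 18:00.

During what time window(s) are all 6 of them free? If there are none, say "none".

12:45-13:00, 13:15-13:45, 15:30-18:00

Yara ∩ Sven: 12:30-14:00, 14:30-18:00.
Yara ∩ Sven ∩ Priya: 12:30-13:00, 13:15-14:00, 14:30-18:00.
Yara ∩ Sven ∩ Priya ∩ Zubin: 12:30-13:00, 13:15-13:45, 15:30-18:00.
Yara ∩ Sven ∩ Priya ∩ Zubin ∩ Sam: 12:45-13:00, 13:15-13:45, 15:30-18:00.
Yara ∩ Sven ∩ Priya ∩ Zubin ∩ Sam ∩ Farrukh: 12:45-13:00, 13:15-13:45, 15:30-18:00.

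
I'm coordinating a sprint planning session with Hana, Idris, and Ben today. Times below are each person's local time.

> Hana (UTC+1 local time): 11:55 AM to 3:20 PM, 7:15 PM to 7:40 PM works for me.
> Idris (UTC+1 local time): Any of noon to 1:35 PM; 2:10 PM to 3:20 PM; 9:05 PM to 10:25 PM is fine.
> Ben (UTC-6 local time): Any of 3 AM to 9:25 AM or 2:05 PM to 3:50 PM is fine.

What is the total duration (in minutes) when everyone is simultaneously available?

165

Hana in UTC: 10:55-14:20, 18:15-18:40 (subtract 1h to convert from UTC+1).
Idris in UTC: 11:00-12:35, 13:10-14:20, 20:05-21:25 (subtract 1h to convert from UTC+1).
Ben in UTC: 09:00-15:25, 20:05-21:50 (add 6h to convert from UTC-6).
Hana ∩ Idris: 11:00-12:35, 13:10-14:20.
Hana ∩ Idris ∩ Ben: 11:00-12:35, 13:10-14:20.
Summing the common windows: 95 + 70 = 165 minutes.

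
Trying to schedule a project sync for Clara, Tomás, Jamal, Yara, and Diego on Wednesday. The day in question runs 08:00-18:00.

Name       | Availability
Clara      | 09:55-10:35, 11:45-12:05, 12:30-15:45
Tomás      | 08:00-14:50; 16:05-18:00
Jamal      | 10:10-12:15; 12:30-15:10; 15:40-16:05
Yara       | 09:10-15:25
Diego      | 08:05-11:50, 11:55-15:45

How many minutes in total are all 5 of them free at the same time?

180

Clara ∩ Tomás: 09:55-10:35, 11:45-12:05, 12:30-14:50.
Clara ∩ Tomás ∩ Jamal: 10:10-10:35, 11:45-12:05, 12:30-14:50.
Clara ∩ Tomás ∩ Jamal ∩ Yara: 10:10-10:35, 11:45-12:05, 12:30-14:50.
Clara ∩ Tomás ∩ Jamal ∩ Yara ∩ Diego: 10:10-10:35, 11:45-11:50, 11:55-12:05, 12:30-14:50.
Summing the common windows: 25 + 5 + 10 + 140 = 180 minutes.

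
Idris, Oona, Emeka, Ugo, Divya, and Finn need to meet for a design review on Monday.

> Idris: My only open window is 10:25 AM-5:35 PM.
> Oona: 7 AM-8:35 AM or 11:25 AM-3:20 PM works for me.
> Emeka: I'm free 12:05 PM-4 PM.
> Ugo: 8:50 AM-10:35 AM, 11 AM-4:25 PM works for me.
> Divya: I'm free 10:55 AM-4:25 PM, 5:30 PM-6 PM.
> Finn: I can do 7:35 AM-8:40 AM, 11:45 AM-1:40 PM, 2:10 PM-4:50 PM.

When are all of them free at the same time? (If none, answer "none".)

12:05-13:40, 14:10-15:20

Idris ∩ Oona: 11:25-15:20.
Idris ∩ Oona ∩ Emeka: 12:05-15:20.
Idris ∩ Oona ∩ Emeka ∩ Ugo: 12:05-15:20.
Idris ∩ Oona ∩ Emeka ∩ Ugo ∩ Divya: 12:05-15:20.
Idris ∩ Oona ∩ Emeka ∩ Ugo ∩ Divya ∩ Finn: 12:05-13:40, 14:10-15:20.
Those are the intersection windows.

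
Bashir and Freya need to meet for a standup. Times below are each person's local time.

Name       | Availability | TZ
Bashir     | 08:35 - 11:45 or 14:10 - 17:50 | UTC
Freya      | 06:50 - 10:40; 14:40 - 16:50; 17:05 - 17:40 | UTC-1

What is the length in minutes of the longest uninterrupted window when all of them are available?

Bashir in UTC: 08:35-11:45, 14:10-17:50.
Freya in UTC: 07:50-11:40, 15:40-17:50, 18:05-18:40 (add 1h to convert from UTC-1).
Bashir ∩ Freya: 08:35-11:40, 15:40-17:50.
The longest is 08:35-11:40 at 185 minutes.

185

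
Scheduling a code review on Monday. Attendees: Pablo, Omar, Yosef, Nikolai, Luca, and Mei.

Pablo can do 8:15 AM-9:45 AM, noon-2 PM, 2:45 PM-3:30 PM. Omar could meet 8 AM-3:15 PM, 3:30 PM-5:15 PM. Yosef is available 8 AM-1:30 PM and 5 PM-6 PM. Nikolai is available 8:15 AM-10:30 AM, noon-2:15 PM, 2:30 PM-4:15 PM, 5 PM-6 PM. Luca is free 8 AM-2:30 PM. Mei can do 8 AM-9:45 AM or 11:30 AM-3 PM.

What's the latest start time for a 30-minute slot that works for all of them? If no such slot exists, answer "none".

Pablo ∩ Omar: 08:15-09:45, 12:00-14:00, 14:45-15:15.
Pablo ∩ Omar ∩ Yosef: 08:15-09:45, 12:00-13:30.
Pablo ∩ Omar ∩ Yosef ∩ Nikolai: 08:15-09:45, 12:00-13:30.
Pablo ∩ Omar ∩ Yosef ∩ Nikolai ∩ Luca: 08:15-09:45, 12:00-13:30.
Pablo ∩ Omar ∩ Yosef ∩ Nikolai ∩ Luca ∩ Mei: 08:15-09:45, 12:00-13:30.
The last common window of at least 30 minutes is 12:00-13:30; a 30-minute meeting can start as late as 13:00 and still end by 13:30.

13:00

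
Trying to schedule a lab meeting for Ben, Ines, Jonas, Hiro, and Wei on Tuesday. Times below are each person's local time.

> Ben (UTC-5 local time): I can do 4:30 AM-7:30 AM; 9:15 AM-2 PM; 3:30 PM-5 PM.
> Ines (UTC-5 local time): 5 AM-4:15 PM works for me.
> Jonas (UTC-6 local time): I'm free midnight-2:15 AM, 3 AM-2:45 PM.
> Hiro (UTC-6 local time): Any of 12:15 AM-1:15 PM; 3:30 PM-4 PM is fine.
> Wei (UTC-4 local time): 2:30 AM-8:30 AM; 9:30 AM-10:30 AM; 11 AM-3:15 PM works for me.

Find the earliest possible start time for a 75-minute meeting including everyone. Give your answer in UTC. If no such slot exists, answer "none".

Ben in UTC: 09:30-12:30, 14:15-19:00, 20:30-22:00 (add 5h to convert from UTC-5).
Ines in UTC: 10:00-21:15 (add 5h to convert from UTC-5).
Jonas in UTC: 06:00-08:15, 09:00-20:45 (add 6h to convert from UTC-6).
Hiro in UTC: 06:15-19:15, 21:30-22:00 (add 6h to convert from UTC-6).
Wei in UTC: 06:30-12:30, 13:30-14:30, 15:00-19:15 (add 4h to convert from UTC-4).
Ben ∩ Ines: 10:00-12:30, 14:15-19:00, 20:30-21:15.
Ben ∩ Ines ∩ Jonas: 10:00-12:30, 14:15-19:00, 20:30-20:45.
Ben ∩ Ines ∩ Jonas ∩ Hiro: 10:00-12:30, 14:15-19:00.
Ben ∩ Ines ∩ Jonas ∩ Hiro ∩ Wei: 10:00-12:30, 14:15-14:30, 15:00-19:00.
So the common availability across everyone is 10:00-12:30, 14:15-14:30, 15:00-19:00.
The first common window of at least 75 minutes is 10:00-12:30, so the earliest start is 10:00.

10:00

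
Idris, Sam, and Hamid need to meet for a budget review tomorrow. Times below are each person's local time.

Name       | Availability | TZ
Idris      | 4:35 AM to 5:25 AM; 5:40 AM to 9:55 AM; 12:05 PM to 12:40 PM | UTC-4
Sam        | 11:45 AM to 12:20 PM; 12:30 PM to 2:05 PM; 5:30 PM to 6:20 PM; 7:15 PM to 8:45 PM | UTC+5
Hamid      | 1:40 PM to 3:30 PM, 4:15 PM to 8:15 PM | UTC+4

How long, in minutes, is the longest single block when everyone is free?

Idris in UTC: 08:35-09:25, 09:40-13:55, 16:05-16:40 (add 4h to convert from UTC-4).
Sam in UTC: 06:45-07:20, 07:30-09:05, 12:30-13:20, 14:15-15:45 (subtract 5h to convert from UTC+5).
Hamid in UTC: 09:40-11:30, 12:15-16:15 (subtract 4h to convert from UTC+4).
Idris ∩ Sam: 08:35-09:05, 12:30-13:20.
Idris ∩ Sam ∩ Hamid: 12:30-13:20.
Those are the intersection windows.
The longest is 12:30-13:20 at 50 minutes.

50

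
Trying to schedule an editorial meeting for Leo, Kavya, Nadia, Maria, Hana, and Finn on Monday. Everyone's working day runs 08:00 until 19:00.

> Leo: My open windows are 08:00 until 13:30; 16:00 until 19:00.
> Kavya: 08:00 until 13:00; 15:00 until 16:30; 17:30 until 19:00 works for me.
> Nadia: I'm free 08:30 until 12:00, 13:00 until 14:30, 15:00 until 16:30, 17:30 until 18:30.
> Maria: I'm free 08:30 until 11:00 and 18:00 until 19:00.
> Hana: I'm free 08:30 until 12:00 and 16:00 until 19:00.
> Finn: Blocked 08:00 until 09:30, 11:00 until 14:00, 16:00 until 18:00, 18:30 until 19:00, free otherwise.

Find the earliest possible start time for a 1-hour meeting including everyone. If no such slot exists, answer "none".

09:30

Leo free: 08:00-13:30, 16:00-19:00.
Kavya free: 08:00-13:00, 15:00-16:30, 17:30-19:00.
Nadia free: 08:30-12:00, 13:00-14:30, 15:00-16:30, 17:30-18:30.
Maria free: 08:30-11:00, 18:00-19:00.
Hana free: 08:30-12:00, 16:00-19:00.
Finn free: 09:30-11:00, 14:00-16:00, 18:00-18:30 (invert busy blocks within the working day).
Leo ∩ Kavya: 08:00-13:00, 16:00-16:30, 17:30-19:00.
Leo ∩ Kavya ∩ Nadia: 08:30-12:00, 16:00-16:30, 17:30-18:30.
Leo ∩ Kavya ∩ Nadia ∩ Maria: 08:30-11:00, 18:00-18:30.
Leo ∩ Kavya ∩ Nadia ∩ Maria ∩ Hana: 08:30-11:00, 18:00-18:30.
Leo ∩ Kavya ∩ Nadia ∩ Maria ∩ Hana ∩ Finn: 09:30-11:00, 18:00-18:30.
The first common window of at least 60 minutes is 09:30-11:00, so the earliest start is 09:30.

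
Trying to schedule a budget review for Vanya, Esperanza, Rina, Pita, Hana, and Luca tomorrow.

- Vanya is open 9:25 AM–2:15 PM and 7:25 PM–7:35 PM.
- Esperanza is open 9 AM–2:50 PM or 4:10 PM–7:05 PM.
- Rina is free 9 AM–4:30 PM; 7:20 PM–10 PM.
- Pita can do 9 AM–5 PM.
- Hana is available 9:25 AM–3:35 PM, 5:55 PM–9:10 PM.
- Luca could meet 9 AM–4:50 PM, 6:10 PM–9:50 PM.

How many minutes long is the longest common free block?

Vanya ∩ Esperanza: 09:25-14:15.
Vanya ∩ Esperanza ∩ Rina: 09:25-14:15.
Vanya ∩ Esperanza ∩ Rina ∩ Pita: 09:25-14:15.
Vanya ∩ Esperanza ∩ Rina ∩ Pita ∩ Hana: 09:25-14:15.
Vanya ∩ Esperanza ∩ Rina ∩ Pita ∩ Hana ∩ Luca: 09:25-14:15.
Those are the intersection windows.
The longest is 09:25-14:15 at 290 minutes.

290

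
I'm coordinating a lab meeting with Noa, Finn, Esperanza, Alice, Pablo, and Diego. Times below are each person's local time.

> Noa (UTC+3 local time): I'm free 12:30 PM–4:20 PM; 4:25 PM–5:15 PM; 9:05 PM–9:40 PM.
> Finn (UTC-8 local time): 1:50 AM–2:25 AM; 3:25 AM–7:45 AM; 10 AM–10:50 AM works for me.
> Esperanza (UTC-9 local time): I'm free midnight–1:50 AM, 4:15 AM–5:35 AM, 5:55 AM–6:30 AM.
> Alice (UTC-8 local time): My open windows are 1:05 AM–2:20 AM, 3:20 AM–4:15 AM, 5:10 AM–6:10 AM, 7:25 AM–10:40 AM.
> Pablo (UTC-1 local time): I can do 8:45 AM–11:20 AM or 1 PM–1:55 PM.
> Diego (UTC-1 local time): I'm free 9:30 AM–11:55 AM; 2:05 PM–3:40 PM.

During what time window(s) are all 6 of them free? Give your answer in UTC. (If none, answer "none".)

Noa in UTC: 09:30-13:20, 13:25-14:15, 18:05-18:40 (subtract 3h to convert from UTC+3).
Finn in UTC: 09:50-10:25, 11:25-15:45, 18:00-18:50 (add 8h to convert from UTC-8).
Esperanza in UTC: 09:00-10:50, 13:15-14:35, 14:55-15:30 (add 9h to convert from UTC-9).
Alice in UTC: 09:05-10:20, 11:20-12:15, 13:10-14:10, 15:25-18:40 (add 8h to convert from UTC-8).
Pablo in UTC: 09:45-12:20, 14:00-14:55 (add 1h to convert from UTC-1).
Diego in UTC: 10:30-12:55, 15:05-16:40 (add 1h to convert from UTC-1).
Noa ∩ Finn: 09:50-10:25, 11:25-13:20, 13:25-14:15, 18:05-18:40.
Noa ∩ Finn ∩ Esperanza: 09:50-10:25, 13:15-13:20, 13:25-14:15.
Noa ∩ Finn ∩ Esperanza ∩ Alice: 09:50-10:20, 13:15-13:20, 13:25-14:10.
Noa ∩ Finn ∩ Esperanza ∩ Alice ∩ Pablo: 09:50-10:20, 14:00-14:10.
Noa ∩ Finn ∩ Esperanza ∩ Alice ∩ Pablo ∩ Diego: ∅.
There is no time when everyone is free.

none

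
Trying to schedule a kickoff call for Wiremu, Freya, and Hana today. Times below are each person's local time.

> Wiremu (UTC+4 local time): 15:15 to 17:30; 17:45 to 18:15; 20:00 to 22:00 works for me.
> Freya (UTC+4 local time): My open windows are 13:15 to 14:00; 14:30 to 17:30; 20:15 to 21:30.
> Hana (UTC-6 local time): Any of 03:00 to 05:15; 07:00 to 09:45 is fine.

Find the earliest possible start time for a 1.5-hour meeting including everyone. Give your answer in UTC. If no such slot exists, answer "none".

Wiremu in UTC: 11:15-13:30, 13:45-14:15, 16:00-18:00 (subtract 4h to convert from UTC+4).
Freya in UTC: 09:15-10:00, 10:30-13:30, 16:15-17:30 (subtract 4h to convert from UTC+4).
Hana in UTC: 09:00-11:15, 13:00-15:45 (add 6h to convert from UTC-6).
Wiremu ∩ Freya: 11:15-13:30, 16:15-17:30.
Wiremu ∩ Freya ∩ Hana: 13:00-13:30.
So the common availability across everyone is 13:00-13:30.
No common window is at least 90 minutes long.

none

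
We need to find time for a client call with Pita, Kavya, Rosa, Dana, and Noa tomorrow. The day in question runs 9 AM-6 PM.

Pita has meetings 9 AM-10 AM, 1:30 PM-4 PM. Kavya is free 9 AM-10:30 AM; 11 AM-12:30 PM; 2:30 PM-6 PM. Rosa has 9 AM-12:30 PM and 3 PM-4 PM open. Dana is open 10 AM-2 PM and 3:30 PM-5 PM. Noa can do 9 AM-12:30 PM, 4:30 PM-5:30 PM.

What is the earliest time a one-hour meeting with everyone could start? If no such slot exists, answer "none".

11:00

Pita free: 10:00-13:30, 16:00-18:00 (invert busy blocks within the working day).
Kavya free: 09:00-10:30, 11:00-12:30, 14:30-18:00.
Rosa free: 09:00-12:30, 15:00-16:00.
Dana free: 10:00-14:00, 15:30-17:00.
Noa free: 09:00-12:30, 16:30-17:30.
Pita ∩ Kavya: 10:00-10:30, 11:00-12:30, 16:00-18:00.
Pita ∩ Kavya ∩ Rosa: 10:00-10:30, 11:00-12:30.
Pita ∩ Kavya ∩ Rosa ∩ Dana: 10:00-10:30, 11:00-12:30.
Pita ∩ Kavya ∩ Rosa ∩ Dana ∩ Noa: 10:00-10:30, 11:00-12:30.
Those are the intersection windows.
The first common window of at least 60 minutes is 11:00-12:30, so the earliest start is 11:00.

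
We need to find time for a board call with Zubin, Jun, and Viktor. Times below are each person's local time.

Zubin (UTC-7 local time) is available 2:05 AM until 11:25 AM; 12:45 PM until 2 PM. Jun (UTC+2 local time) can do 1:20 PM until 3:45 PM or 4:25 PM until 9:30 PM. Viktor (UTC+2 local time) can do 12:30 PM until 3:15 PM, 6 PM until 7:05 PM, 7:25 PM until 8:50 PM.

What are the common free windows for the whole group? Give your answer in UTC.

11:20-13:15, 16:00-17:05, 17:25-18:25

Zubin in UTC: 09:05-18:25, 19:45-21:00 (add 7h to convert from UTC-7).
Jun in UTC: 11:20-13:45, 14:25-19:30 (subtract 2h to convert from UTC+2).
Viktor in UTC: 10:30-13:15, 16:00-17:05, 17:25-18:50 (subtract 2h to convert from UTC+2).
Zubin ∩ Jun: 11:20-13:45, 14:25-18:25.
Zubin ∩ Jun ∩ Viktor: 11:20-13:15, 16:00-17:05, 17:25-18:25.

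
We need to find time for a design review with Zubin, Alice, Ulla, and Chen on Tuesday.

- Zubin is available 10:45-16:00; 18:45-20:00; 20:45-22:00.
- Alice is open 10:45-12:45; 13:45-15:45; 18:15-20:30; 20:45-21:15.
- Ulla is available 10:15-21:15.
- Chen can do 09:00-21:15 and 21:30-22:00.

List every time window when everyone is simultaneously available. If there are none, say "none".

10:45-12:45, 13:45-15:45, 18:45-20:00, 20:45-21:15

Zubin ∩ Alice: 10:45-12:45, 13:45-15:45, 18:45-20:00, 20:45-21:15.
Zubin ∩ Alice ∩ Ulla: 10:45-12:45, 13:45-15:45, 18:45-20:00, 20:45-21:15.
Zubin ∩ Alice ∩ Ulla ∩ Chen: 10:45-12:45, 13:45-15:45, 18:45-20:00, 20:45-21:15.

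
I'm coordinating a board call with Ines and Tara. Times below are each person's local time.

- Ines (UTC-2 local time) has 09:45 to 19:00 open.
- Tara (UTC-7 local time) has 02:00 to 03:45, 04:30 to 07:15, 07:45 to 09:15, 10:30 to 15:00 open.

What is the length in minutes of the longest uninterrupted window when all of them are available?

210

Ines in UTC: 11:45-21:00 (add 2h to convert from UTC-2).
Tara in UTC: 09:00-10:45, 11:30-14:15, 14:45-16:15, 17:30-22:00 (add 7h to convert from UTC-7).
Ines ∩ Tara: 11:45-14:15, 14:45-16:15, 17:30-21:00.
Those are the intersection windows.
The longest is 17:30-21:00 at 210 minutes.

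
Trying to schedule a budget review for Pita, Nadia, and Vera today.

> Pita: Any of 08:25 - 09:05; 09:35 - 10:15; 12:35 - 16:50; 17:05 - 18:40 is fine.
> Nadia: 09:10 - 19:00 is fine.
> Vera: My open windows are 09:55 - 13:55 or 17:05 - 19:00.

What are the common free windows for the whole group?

09:55-10:15, 12:35-13:55, 17:05-18:40

Pita ∩ Nadia: 09:35-10:15, 12:35-16:50, 17:05-18:40.
Pita ∩ Nadia ∩ Vera: 09:55-10:15, 12:35-13:55, 17:05-18:40.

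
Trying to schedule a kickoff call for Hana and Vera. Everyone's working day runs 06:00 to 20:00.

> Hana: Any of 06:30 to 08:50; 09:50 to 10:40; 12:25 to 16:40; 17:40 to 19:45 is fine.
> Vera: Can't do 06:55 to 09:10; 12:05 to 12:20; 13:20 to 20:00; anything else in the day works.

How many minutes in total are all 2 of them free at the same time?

Hana free: 06:30-08:50, 09:50-10:40, 12:25-16:40, 17:40-19:45.
Vera free: 06:00-06:55, 09:10-12:05, 12:20-13:20 (invert busy blocks within the working day).
Hana ∩ Vera: 06:30-06:55, 09:50-10:40, 12:25-13:20.
So the common availability across everyone is 06:30-06:55, 09:50-10:40, 12:25-13:20.
Summing the common windows: 25 + 50 + 55 = 130 minutes.

130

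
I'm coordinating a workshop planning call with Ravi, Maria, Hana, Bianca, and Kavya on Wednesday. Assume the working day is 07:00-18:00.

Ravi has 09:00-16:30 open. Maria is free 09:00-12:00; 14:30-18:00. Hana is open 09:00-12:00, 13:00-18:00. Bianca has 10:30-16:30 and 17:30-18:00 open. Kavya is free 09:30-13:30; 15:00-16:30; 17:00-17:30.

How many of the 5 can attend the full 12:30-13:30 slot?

3

Ravi, Bianca, and Kavya can make the full 12:30-13:30 slot — that's 3.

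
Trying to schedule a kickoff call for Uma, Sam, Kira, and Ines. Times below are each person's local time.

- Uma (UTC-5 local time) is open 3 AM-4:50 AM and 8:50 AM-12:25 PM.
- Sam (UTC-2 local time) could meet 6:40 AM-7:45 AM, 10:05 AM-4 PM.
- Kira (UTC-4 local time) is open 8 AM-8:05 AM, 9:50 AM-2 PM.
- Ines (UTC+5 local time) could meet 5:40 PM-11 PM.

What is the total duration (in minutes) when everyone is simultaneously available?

215

Uma in UTC: 08:00-09:50, 13:50-17:25 (add 5h to convert from UTC-5).
Sam in UTC: 08:40-09:45, 12:05-18:00 (add 2h to convert from UTC-2).
Kira in UTC: 12:00-12:05, 13:50-18:00 (add 4h to convert from UTC-4).
Ines in UTC: 12:40-18:00 (subtract 5h to convert from UTC+5).
Uma ∩ Sam: 08:40-09:45, 13:50-17:25.
Uma ∩ Sam ∩ Kira: 13:50-17:25.
Uma ∩ Sam ∩ Kira ∩ Ines: 13:50-17:25.
Those are the intersection windows.
That's a single block of 215 minutes.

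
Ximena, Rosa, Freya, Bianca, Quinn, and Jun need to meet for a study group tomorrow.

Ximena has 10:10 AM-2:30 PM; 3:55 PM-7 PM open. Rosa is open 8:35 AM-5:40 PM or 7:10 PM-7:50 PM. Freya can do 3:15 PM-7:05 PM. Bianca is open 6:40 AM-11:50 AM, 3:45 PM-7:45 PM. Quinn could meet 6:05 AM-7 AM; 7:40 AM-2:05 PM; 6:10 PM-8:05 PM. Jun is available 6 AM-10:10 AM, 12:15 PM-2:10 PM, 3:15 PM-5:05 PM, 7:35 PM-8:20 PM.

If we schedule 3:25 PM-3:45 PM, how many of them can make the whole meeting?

3

Rosa, Freya, and Jun can make the full 15:25-15:45 slot — that's 3.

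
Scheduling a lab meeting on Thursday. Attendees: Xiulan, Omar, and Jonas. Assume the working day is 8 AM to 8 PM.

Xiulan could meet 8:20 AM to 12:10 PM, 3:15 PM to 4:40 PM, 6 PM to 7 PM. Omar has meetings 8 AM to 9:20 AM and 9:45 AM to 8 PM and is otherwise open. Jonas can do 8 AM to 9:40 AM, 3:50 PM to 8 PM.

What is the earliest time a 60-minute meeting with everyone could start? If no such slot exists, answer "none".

Xiulan free: 08:20-12:10, 15:15-16:40, 18:00-19:00.
Omar free: 09:20-09:45 (invert busy blocks within the working day).
Jonas free: 08:00-09:40, 15:50-20:00.
Xiulan ∩ Omar: 09:20-09:45.
Xiulan ∩ Omar ∩ Jonas: 09:20-09:40.
No common window is at least 60 minutes long.

none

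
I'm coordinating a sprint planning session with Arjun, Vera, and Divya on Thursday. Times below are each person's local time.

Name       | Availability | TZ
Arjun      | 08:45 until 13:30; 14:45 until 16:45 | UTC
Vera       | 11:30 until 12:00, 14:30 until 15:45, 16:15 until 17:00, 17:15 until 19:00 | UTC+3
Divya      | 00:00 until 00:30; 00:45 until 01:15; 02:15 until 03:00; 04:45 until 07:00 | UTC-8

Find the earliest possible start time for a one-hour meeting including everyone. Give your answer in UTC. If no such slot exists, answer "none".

Arjun in UTC: 08:45-13:30, 14:45-16:45.
Vera in UTC: 08:30-09:00, 11:30-12:45, 13:15-14:00, 14:15-16:00 (subtract 3h to convert from UTC+3).
Divya in UTC: 08:00-08:30, 08:45-09:15, 10:15-11:00, 12:45-15:00 (add 8h to convert from UTC-8).
Arjun ∩ Vera: 08:45-09:00, 11:30-12:45, 13:15-13:30, 14:45-16:00.
Arjun ∩ Vera ∩ Divya: 08:45-09:00, 13:15-13:30, 14:45-15:00.
No common window is at least 60 minutes long.

none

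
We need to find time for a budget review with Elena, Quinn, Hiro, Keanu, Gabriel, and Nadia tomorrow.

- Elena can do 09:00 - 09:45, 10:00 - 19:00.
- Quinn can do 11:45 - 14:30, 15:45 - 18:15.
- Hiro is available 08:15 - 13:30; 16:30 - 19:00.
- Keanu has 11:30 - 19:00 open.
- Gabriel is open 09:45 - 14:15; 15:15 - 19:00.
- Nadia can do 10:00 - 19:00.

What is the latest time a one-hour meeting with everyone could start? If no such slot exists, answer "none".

Elena ∩ Quinn: 11:45-14:30, 15:45-18:15.
Elena ∩ Quinn ∩ Hiro: 11:45-13:30, 16:30-18:15.
Elena ∩ Quinn ∩ Hiro ∩ Keanu: 11:45-13:30, 16:30-18:15.
Elena ∩ Quinn ∩ Hiro ∩ Keanu ∩ Gabriel: 11:45-13:30, 16:30-18:15.
Elena ∩ Quinn ∩ Hiro ∩ Keanu ∩ Gabriel ∩ Nadia: 11:45-13:30, 16:30-18:15.
The last common window of at least 60 minutes is 16:30-18:15; a 60-minute meeting can start as late as 17:15 and still end by 18:15.

17:15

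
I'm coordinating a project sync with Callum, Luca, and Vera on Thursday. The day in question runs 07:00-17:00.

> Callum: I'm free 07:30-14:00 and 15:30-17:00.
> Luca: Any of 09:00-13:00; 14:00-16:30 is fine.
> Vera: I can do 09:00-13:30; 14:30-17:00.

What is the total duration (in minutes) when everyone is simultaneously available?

300

Callum ∩ Luca: 09:00-13:00, 15:30-16:30.
Callum ∩ Luca ∩ Vera: 09:00-13:00, 15:30-16:30.
So the common availability across everyone is 09:00-13:00, 15:30-16:30.
Summing the common windows: 240 + 60 = 300 minutes.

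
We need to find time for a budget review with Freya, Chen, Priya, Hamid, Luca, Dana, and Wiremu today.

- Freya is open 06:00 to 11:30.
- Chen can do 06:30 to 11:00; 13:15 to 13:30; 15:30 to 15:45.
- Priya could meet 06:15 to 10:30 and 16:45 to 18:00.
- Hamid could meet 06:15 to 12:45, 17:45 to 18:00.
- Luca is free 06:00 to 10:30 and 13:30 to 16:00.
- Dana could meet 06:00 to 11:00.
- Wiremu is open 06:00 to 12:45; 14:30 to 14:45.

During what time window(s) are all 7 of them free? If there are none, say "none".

06:30-10:30

Freya ∩ Chen: 06:30-11:00.
Freya ∩ Chen ∩ Priya: 06:30-10:30.
Freya ∩ Chen ∩ Priya ∩ Hamid: 06:30-10:30.
Freya ∩ Chen ∩ Priya ∩ Hamid ∩ Luca: 06:30-10:30.
Freya ∩ Chen ∩ Priya ∩ Hamid ∩ Luca ∩ Dana: 06:30-10:30.
Freya ∩ Chen ∩ Priya ∩ Hamid ∩ Luca ∩ Dana ∩ Wiremu: 06:30-10:30.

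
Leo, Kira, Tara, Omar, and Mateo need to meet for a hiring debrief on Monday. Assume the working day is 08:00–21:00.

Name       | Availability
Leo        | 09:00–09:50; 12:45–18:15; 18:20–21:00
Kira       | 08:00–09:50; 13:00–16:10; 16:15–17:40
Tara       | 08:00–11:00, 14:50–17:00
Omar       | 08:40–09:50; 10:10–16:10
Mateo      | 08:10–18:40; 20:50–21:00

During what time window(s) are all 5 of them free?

Leo ∩ Kira: 09:00-09:50, 13:00-16:10, 16:15-17:40.
Leo ∩ Kira ∩ Tara: 09:00-09:50, 14:50-16:10, 16:15-17:00.
Leo ∩ Kira ∩ Tara ∩ Omar: 09:00-09:50, 14:50-16:10.
Leo ∩ Kira ∩ Tara ∩ Omar ∩ Mateo: 09:00-09:50, 14:50-16:10.

09:00-09:50, 14:50-16:10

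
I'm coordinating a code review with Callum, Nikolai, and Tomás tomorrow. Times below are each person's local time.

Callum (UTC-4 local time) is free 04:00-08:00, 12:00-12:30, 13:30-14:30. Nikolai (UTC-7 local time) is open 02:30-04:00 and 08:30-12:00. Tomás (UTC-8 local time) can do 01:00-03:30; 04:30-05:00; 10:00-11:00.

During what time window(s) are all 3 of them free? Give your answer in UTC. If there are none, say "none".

Callum in UTC: 08:00-12:00, 16:00-16:30, 17:30-18:30 (add 4h to convert from UTC-4).
Nikolai in UTC: 09:30-11:00, 15:30-19:00 (add 7h to convert from UTC-7).
Tomás in UTC: 09:00-11:30, 12:30-13:00, 18:00-19:00 (add 8h to convert from UTC-8).
Callum ∩ Nikolai: 09:30-11:00, 16:00-16:30, 17:30-18:30.
Callum ∩ Nikolai ∩ Tomás: 09:30-11:00, 18:00-18:30.
So the common availability across everyone is 09:30-11:00, 18:00-18:30.

09:30-11:00, 18:00-18:30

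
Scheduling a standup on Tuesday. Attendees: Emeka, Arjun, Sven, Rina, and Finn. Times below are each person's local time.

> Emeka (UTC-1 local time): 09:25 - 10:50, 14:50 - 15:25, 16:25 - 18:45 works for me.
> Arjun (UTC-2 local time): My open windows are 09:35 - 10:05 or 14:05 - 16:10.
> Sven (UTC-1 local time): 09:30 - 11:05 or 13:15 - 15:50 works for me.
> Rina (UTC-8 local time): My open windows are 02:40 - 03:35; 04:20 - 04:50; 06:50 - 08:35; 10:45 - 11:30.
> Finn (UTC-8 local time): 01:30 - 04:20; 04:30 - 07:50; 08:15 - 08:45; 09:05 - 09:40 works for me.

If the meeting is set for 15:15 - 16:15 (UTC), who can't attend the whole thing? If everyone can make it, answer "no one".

Emeka in UTC: 10:25-11:50, 15:50-16:25, 17:25-19:45 (add 1h to convert from UTC-1).
Arjun in UTC: 11:35-12:05, 16:05-18:10 (add 2h to convert from UTC-2).
Sven in UTC: 10:30-12:05, 14:15-16:50 (add 1h to convert from UTC-1).
Rina in UTC: 10:40-11:35, 12:20-12:50, 14:50-16:35, 18:45-19:30 (add 8h to convert from UTC-8).
Finn in UTC: 09:30-12:20, 12:30-15:50, 16:15-16:45, 17:05-17:40 (add 8h to convert from UTC-8).
Emeka: not fully free for 15:15-16:15. Arjun: not fully free for 15:15-16:15. Sven: free for 15:15-16:15. Rina: free for 15:15-16:15. Finn: not fully free for 15:15-16:15.

Arjun, Emeka, Finn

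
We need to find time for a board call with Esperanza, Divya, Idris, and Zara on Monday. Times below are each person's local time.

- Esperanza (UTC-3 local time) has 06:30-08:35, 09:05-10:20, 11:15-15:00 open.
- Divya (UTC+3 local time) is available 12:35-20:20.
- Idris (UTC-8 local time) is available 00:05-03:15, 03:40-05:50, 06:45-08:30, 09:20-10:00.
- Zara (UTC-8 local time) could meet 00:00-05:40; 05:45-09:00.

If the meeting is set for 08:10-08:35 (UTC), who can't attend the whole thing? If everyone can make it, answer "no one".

Divya, Esperanza

Esperanza in UTC: 09:30-11:35, 12:05-13:20, 14:15-18:00 (add 3h to convert from UTC-3).
Divya in UTC: 09:35-17:20 (subtract 3h to convert from UTC+3).
Idris in UTC: 08:05-11:15, 11:40-13:50, 14:45-16:30, 17:20-18:00 (add 8h to convert from UTC-8).
Zara in UTC: 08:00-13:40, 13:45-17:00 (add 8h to convert from UTC-8).
Esperanza: not fully free for 08:10-08:35. Divya: not fully free for 08:10-08:35. Idris: free for 08:10-08:35. Zara: free for 08:10-08:35.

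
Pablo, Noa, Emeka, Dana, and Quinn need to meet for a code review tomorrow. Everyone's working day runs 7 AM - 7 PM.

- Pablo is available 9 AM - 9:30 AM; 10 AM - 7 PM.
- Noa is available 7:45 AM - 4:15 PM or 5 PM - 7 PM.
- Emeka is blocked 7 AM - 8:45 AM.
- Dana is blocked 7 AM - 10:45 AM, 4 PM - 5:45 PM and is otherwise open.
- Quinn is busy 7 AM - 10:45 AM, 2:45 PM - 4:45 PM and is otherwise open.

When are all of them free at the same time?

Pablo free: 09:00-09:30, 10:00-19:00.
Noa free: 07:45-16:15, 17:00-19:00.
Emeka free: 08:45-19:00 (invert busy blocks within the working day).
Dana free: 10:45-16:00, 17:45-19:00 (invert busy blocks within the working day).
Quinn free: 10:45-14:45, 16:45-19:00 (invert busy blocks within the working day).
Pablo ∩ Noa: 09:00-09:30, 10:00-16:15, 17:00-19:00.
Pablo ∩ Noa ∩ Emeka: 09:00-09:30, 10:00-16:15, 17:00-19:00.
Pablo ∩ Noa ∩ Emeka ∩ Dana: 10:45-16:00, 17:45-19:00.
Pablo ∩ Noa ∩ Emeka ∩ Dana ∩ Quinn: 10:45-14:45, 17:45-19:00.

10:45-14:45, 17:45-19:00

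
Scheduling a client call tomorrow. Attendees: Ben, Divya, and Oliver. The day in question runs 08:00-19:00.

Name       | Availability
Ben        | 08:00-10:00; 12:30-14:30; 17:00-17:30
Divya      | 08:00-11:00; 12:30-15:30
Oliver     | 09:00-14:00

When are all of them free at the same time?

09:00-10:00, 12:30-14:00

Ben ∩ Divya: 08:00-10:00, 12:30-14:30.
Ben ∩ Divya ∩ Oliver: 09:00-10:00, 12:30-14:00.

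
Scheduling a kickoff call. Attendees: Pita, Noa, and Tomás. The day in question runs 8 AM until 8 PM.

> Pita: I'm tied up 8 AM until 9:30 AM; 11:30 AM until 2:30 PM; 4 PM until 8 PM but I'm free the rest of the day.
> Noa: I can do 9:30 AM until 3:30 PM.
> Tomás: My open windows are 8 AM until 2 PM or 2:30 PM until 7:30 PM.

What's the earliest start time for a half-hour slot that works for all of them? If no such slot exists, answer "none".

09:30

Pita free: 09:30-11:30, 14:30-16:00 (invert busy blocks within the working day).
Noa free: 09:30-15:30.
Tomás free: 08:00-14:00, 14:30-19:30.
Pita ∩ Noa: 09:30-11:30, 14:30-15:30.
Pita ∩ Noa ∩ Tomás: 09:30-11:30, 14:30-15:30.
So the common availability across everyone is 09:30-11:30, 14:30-15:30.
The first common window of at least 30 minutes is 09:30-11:30, so the earliest start is 09:30.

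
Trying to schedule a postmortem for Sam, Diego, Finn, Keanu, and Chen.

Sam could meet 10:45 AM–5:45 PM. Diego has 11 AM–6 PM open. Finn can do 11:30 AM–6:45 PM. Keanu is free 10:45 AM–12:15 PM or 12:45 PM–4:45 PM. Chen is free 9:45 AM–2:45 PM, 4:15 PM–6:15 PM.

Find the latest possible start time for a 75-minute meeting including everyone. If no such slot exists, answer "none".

13:30

Sam ∩ Diego: 11:00-17:45.
Sam ∩ Diego ∩ Finn: 11:30-17:45.
Sam ∩ Diego ∩ Finn ∩ Keanu: 11:30-12:15, 12:45-16:45.
Sam ∩ Diego ∩ Finn ∩ Keanu ∩ Chen: 11:30-12:15, 12:45-14:45, 16:15-16:45.
So the common availability across everyone is 11:30-12:15, 12:45-14:45, 16:15-16:45.
The last common window of at least 75 minutes is 12:45-14:45; a 75-minute meeting can start as late as 13:30 and still end by 14:45.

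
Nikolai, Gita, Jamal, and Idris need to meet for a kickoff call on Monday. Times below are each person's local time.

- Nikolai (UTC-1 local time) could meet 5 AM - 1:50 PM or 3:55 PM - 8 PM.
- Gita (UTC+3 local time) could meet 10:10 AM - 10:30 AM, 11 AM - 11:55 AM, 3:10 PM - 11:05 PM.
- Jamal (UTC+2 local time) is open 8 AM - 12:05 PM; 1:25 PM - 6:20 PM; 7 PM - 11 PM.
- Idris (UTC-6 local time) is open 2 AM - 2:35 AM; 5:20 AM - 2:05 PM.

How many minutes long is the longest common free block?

185

Nikolai in UTC: 06:00-14:50, 16:55-21:00 (add 1h to convert from UTC-1).
Gita in UTC: 07:10-07:30, 08:00-08:55, 12:10-20:05 (subtract 3h to convert from UTC+3).
Jamal in UTC: 06:00-10:05, 11:25-16:20, 17:00-21:00 (subtract 2h to convert from UTC+2).
Idris in UTC: 08:00-08:35, 11:20-20:05 (add 6h to convert from UTC-6).
Nikolai ∩ Gita: 07:10-07:30, 08:00-08:55, 12:10-14:50, 16:55-20:05.
Nikolai ∩ Gita ∩ Jamal: 07:10-07:30, 08:00-08:55, 12:10-14:50, 17:00-20:05.
Nikolai ∩ Gita ∩ Jamal ∩ Idris: 08:00-08:35, 12:10-14:50, 17:00-20:05.
The longest is 17:00-20:05 at 185 minutes.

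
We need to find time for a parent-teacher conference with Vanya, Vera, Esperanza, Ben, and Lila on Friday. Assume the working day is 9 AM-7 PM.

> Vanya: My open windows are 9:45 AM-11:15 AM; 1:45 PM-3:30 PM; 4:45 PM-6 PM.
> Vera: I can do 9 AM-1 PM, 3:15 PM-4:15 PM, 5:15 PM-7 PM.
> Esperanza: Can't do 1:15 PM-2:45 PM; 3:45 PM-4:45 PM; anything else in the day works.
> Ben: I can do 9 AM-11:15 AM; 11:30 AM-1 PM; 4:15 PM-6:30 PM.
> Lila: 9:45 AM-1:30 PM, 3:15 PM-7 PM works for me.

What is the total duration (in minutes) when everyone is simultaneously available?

Vanya free: 09:45-11:15, 13:45-15:30, 16:45-18:00.
Vera free: 09:00-13:00, 15:15-16:15, 17:15-19:00.
Esperanza free: 09:00-13:15, 14:45-15:45, 16:45-19:00 (invert busy blocks within the working day).
Ben free: 09:00-11:15, 11:30-13:00, 16:15-18:30.
Lila free: 09:45-13:30, 15:15-19:00.
Vanya ∩ Vera: 09:45-11:15, 15:15-15:30, 17:15-18:00.
Vanya ∩ Vera ∩ Esperanza: 09:45-11:15, 15:15-15:30, 17:15-18:00.
Vanya ∩ Vera ∩ Esperanza ∩ Ben: 09:45-11:15, 17:15-18:00.
Vanya ∩ Vera ∩ Esperanza ∩ Ben ∩ Lila: 09:45-11:15, 17:15-18:00.
So the common availability across everyone is 09:45-11:15, 17:15-18:00.
Summing the common windows: 90 + 45 = 135 minutes.

135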